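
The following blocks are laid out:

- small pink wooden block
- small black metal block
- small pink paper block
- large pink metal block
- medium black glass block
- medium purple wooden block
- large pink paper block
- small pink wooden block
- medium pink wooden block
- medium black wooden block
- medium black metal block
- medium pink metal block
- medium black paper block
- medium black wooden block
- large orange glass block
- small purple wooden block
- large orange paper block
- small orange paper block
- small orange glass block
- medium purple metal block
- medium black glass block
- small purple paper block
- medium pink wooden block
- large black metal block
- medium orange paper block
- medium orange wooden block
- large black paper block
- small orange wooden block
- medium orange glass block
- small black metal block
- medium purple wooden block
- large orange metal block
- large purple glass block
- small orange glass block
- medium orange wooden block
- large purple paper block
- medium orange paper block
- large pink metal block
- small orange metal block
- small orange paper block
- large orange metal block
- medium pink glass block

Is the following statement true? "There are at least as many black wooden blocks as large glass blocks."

True

|black wooden blocks| = 2.
|large glass blocks| = 2.
The claim requires 2 ≥ 2, which holds.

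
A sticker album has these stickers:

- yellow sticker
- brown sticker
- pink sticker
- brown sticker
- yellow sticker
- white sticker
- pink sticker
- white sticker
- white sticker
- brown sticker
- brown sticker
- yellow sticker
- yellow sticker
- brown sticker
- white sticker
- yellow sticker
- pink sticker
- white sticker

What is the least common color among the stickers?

pink

Counts by color: white 5, yellow 5, brown 5, pink 3.
The minimum is 3, held uniquely by pink.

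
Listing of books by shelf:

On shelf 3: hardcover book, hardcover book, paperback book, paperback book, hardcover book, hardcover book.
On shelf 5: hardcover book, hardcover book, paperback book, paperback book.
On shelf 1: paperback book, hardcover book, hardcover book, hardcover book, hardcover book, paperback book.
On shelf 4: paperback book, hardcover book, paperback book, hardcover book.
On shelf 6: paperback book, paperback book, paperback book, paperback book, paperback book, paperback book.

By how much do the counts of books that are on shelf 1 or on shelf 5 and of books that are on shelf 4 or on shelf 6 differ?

0

books on shelf 1 or on shelf 5: 10. books on shelf 4 or on shelf 6: 10.
|10 − 10| = 10 − 10 = 0.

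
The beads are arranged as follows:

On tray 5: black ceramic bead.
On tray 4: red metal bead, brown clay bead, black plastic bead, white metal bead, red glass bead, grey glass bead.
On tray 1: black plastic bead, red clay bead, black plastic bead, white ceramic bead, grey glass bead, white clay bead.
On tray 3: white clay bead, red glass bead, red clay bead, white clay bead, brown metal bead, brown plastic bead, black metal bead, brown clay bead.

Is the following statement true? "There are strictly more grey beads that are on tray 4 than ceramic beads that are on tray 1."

False

|grey beads on tray 4| = 1.
|ceramic beads on tray 1| = 1.
The claim requires 1 > 1, which does not hold.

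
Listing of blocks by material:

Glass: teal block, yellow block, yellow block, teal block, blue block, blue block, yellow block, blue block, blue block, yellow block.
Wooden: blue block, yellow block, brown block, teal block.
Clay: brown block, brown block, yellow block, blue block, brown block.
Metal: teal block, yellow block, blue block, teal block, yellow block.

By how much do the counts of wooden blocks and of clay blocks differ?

1

wooden blocks: 4. clay blocks: 5.
|4 − 5| = 5 − 4 = 1.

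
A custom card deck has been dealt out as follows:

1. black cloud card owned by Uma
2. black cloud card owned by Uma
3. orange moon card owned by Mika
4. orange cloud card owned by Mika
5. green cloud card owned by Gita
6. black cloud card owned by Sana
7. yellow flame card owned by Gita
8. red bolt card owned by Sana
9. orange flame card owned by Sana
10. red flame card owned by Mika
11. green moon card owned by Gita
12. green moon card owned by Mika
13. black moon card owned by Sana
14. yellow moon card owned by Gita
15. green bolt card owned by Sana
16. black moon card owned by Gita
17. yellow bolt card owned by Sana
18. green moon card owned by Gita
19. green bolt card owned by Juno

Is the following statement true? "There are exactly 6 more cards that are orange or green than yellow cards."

|cards that are orange or green| = 9.
|yellow cards| = 3.
The claim requires 9 − 3 (= 6) to equal 6, which holds.

True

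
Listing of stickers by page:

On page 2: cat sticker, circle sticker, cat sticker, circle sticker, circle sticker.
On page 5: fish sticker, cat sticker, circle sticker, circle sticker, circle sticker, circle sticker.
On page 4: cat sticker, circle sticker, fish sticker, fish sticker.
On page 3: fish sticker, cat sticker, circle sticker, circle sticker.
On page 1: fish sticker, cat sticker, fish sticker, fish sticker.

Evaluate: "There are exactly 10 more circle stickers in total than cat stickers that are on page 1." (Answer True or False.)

|circle stickers| = 10.
|cat stickers on page 1| = 1.
The claim requires 10 − 1 (= 9) to equal 10, which does not hold.

False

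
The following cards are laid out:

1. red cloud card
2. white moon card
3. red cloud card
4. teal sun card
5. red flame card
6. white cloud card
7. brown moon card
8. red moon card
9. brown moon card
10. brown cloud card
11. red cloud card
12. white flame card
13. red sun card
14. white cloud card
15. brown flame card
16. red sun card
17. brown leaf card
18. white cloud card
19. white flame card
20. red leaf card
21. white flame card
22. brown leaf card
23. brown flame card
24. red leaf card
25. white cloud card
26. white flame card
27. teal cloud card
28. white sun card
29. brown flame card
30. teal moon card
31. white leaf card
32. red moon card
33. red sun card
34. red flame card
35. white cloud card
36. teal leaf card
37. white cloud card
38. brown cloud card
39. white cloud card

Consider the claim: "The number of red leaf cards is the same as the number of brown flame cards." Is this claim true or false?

False

red leaf cards: 2.
brown flame cards: 3.
The claim requires 2 = 3, which does not hold.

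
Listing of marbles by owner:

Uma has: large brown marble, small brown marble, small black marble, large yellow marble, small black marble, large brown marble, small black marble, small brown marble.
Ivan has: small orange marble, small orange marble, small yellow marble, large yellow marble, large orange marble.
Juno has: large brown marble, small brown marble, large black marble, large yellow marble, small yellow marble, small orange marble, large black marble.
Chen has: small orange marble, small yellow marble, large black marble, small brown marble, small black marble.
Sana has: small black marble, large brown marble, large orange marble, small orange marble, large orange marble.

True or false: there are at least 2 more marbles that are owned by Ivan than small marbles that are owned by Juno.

|marbles owned by Ivan| = 5.
|small marbles owned by Juno| = 3.
The claim requires 5 − 3 = 2 ≥ 2, which holds.

True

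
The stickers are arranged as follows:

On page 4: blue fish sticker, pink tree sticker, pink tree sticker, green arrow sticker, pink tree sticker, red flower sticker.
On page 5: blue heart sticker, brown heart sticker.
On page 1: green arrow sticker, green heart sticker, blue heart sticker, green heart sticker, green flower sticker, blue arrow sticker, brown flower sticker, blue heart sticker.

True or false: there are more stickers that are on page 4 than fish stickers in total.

True

There are 6 stickers on page 4.
There is 1 fish sticker.
The claim requires 6 > 1, which holds.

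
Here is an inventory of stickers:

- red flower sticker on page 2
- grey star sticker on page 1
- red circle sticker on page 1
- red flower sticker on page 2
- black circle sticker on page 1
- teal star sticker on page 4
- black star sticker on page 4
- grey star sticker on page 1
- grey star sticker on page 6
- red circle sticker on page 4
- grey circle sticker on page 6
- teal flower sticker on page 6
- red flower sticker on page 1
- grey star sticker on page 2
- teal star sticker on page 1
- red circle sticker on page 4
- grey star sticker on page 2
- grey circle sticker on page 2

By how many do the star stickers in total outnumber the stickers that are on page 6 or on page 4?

star stickers: 8.
stickers on page 6 or on page 4: 7.
8 − 7 = 1.

1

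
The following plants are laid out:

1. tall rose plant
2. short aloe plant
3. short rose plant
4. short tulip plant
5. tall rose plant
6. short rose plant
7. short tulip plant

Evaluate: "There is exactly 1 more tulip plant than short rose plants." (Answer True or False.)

False

tulip plants: 2.
short rose plants: 2.
The claim requires 2 − 2 (= 0) to equal 1, which does not hold.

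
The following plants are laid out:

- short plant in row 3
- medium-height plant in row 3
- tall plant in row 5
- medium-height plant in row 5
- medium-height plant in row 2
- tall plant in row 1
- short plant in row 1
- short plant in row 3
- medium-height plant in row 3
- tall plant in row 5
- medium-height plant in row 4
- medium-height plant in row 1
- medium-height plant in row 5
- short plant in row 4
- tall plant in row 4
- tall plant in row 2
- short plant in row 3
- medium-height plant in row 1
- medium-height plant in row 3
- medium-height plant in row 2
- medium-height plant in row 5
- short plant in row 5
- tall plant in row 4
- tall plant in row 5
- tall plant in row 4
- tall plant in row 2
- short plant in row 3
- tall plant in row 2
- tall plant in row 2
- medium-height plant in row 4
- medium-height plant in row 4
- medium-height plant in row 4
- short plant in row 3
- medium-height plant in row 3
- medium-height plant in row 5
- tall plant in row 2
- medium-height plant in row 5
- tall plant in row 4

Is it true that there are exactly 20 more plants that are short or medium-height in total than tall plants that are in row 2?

True

|plants that are short or medium-height| = 25.
|tall plants in row 2| = 5.
The claim requires 25 − 5 (= 20) to equal 20, which holds.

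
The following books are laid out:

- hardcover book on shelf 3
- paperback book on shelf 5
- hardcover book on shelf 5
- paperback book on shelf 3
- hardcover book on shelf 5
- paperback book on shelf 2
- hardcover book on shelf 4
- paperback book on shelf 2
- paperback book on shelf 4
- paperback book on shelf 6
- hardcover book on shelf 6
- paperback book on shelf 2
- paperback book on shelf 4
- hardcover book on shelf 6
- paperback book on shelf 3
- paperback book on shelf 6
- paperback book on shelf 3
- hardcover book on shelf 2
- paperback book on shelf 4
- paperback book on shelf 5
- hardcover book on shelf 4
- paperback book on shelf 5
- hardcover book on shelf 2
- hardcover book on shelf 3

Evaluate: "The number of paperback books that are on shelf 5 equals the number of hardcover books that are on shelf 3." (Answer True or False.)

paperback books on shelf 5: 3.
hardcover books on shelf 3: 2.
The claim requires 3 = 2, which does not hold.

False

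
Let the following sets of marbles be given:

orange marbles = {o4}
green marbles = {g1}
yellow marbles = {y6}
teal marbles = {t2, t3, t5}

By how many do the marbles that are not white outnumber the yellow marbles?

5

marbles that are not white: 6.
yellow marbles: 1.
6 − 1 = 5.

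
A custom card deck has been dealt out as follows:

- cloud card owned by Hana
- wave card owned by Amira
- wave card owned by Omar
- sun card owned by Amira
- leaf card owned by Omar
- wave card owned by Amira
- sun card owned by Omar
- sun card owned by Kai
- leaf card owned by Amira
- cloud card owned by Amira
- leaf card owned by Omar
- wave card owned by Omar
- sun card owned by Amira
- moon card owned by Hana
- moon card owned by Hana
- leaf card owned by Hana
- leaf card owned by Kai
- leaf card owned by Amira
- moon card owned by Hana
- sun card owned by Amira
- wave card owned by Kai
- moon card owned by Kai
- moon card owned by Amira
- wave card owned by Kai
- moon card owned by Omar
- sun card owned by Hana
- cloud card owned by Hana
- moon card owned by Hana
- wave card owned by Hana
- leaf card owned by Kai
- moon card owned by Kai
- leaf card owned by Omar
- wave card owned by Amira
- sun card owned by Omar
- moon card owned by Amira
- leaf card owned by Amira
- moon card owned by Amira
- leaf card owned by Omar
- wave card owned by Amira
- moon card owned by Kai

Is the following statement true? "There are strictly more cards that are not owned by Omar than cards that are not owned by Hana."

cards that are not owned by Omar: 31.
cards that are not owned by Hana: 31.
The claim requires 31 > 31, which does not hold.

False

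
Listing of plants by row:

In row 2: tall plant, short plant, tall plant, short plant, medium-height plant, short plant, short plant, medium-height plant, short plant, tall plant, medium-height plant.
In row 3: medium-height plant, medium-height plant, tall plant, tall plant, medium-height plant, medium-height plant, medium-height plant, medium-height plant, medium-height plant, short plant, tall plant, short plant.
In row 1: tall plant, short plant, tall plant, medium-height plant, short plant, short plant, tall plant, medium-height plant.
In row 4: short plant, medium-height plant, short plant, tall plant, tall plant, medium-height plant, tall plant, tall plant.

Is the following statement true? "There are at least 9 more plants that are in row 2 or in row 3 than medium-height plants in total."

True

There are 23 plants in row 2 or in row 3.
There are 14 medium-height plants.
The claim requires 23 − 14 = 9 ≥ 9, which holds.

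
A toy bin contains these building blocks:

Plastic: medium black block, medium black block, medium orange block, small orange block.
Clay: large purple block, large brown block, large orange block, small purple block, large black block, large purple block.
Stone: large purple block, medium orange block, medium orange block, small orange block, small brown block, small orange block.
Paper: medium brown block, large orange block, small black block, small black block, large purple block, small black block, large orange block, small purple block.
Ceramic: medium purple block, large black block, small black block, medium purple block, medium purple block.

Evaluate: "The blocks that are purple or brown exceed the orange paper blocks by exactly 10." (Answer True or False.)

|blocks that are purple or brown| = 12.
|orange paper blocks| = 2.
The claim requires 12 − 2 (= 10) to equal 10, which holds.

True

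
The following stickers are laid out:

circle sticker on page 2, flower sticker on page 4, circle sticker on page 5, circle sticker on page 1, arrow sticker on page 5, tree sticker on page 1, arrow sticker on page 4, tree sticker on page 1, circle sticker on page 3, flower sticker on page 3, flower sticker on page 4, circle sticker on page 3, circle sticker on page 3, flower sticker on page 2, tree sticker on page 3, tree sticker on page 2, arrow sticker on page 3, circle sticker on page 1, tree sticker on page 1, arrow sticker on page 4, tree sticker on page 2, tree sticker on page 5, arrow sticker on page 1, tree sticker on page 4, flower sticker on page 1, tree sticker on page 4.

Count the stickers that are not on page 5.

23

Total stickers: 26; with the excluded value: 3; remaining 26 − 3 = 23.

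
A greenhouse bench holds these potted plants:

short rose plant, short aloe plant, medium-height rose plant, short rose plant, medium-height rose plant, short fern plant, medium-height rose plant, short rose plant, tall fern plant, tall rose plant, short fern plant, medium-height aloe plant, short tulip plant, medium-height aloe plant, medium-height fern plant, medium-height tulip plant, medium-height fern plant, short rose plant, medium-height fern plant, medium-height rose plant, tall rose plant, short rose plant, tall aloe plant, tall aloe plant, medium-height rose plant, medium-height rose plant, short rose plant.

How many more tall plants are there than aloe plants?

0

tall plants: 5.
aloe plants: 5.
5 − 5 = 0.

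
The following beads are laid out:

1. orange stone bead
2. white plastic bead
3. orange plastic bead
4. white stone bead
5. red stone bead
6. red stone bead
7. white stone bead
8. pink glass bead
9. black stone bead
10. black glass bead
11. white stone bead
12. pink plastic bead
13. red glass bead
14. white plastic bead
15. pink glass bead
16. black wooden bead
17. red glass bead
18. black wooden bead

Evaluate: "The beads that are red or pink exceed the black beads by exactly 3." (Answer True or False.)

True

beads that are red or pink: 7.
black beads: 4.
The claim requires 7 − 4 (= 3) to equal 3, which holds.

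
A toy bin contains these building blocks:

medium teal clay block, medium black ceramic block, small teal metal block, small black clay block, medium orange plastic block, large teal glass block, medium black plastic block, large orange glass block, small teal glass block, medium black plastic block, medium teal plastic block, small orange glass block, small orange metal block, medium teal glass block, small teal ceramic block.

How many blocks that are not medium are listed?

8

Total blocks: 15; with the excluded value: 7; remaining 15 − 7 = 8.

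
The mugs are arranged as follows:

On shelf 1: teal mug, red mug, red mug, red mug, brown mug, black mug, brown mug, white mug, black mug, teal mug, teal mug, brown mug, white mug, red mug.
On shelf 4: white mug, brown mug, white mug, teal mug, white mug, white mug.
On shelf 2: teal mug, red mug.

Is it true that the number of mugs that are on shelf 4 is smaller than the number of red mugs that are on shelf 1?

mugs on shelf 4: 6.
red mugs on shelf 1: 4.
The claim requires 6 < 4, which does not hold.

False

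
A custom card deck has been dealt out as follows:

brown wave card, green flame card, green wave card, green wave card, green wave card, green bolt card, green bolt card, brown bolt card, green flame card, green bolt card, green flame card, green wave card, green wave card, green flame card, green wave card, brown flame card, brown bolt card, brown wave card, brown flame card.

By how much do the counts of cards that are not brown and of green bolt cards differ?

cards that are not brown: 13. green bolt cards: 3.
|13 − 3| = 13 − 3 = 10.

10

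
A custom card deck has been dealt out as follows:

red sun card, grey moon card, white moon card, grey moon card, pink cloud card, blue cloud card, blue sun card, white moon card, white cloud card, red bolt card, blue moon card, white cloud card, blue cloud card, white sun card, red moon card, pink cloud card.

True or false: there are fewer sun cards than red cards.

False

|sun cards| = 3.
|red cards| = 3.
The claim requires 3 < 3, which does not hold.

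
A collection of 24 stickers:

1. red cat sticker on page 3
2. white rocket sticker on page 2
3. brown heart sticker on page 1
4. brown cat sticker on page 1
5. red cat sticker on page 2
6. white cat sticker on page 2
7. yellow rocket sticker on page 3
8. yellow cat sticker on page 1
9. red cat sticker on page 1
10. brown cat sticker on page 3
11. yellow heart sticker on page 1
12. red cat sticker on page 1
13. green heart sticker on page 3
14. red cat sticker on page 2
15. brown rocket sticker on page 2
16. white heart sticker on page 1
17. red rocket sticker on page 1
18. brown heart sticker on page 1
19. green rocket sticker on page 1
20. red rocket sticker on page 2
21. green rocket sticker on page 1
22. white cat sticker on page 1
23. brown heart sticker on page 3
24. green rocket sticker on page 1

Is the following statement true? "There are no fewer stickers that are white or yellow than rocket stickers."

False

stickers that are white or yellow: 7.
rocket stickers: 8.
The claim requires 7 ≥ 8, which does not hold.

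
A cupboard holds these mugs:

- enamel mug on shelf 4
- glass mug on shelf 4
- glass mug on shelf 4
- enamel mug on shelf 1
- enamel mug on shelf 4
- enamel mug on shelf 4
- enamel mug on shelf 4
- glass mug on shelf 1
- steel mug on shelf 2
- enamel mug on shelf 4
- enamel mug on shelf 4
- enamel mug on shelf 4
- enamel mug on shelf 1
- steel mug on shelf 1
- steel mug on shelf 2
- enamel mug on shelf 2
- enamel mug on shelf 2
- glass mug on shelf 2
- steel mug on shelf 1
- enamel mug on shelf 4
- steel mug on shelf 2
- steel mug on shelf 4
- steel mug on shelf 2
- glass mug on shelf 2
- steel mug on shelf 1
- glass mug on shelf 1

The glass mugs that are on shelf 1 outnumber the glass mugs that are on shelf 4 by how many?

0

glass mugs on shelf 1: 2.
glass mugs on shelf 4: 2.
2 − 2 = 0.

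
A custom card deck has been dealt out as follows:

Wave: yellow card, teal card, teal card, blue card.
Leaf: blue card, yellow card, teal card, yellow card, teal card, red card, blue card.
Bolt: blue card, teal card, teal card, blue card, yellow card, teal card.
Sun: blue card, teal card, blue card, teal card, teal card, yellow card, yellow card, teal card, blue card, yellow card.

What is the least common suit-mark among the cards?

Counts by suit-mark: sun 10, leaf 7, bolt 6, wave 4.
The minimum is 4, held uniquely by wave.

wave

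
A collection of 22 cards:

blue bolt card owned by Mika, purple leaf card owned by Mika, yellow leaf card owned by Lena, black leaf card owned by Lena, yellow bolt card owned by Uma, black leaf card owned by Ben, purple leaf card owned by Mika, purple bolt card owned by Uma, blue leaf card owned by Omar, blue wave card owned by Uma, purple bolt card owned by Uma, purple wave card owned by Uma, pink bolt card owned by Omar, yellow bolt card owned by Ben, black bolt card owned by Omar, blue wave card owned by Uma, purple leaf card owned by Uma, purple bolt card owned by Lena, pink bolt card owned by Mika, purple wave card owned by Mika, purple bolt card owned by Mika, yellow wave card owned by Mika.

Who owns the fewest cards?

Ben

Counts by player: Uma→7, Mika→7, Omar→3, Lena→3, Ben→2.
The minimum is 2, held uniquely by Ben.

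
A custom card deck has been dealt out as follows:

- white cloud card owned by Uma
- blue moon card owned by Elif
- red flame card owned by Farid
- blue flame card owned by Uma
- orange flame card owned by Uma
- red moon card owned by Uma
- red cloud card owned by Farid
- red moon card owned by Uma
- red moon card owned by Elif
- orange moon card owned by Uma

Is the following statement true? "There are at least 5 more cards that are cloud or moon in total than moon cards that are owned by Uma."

cards that are cloud or moon: 7.
moon cards owned by Uma: 3.
The claim requires 7 − 3 = 4 ≥ 5, which does not hold.

False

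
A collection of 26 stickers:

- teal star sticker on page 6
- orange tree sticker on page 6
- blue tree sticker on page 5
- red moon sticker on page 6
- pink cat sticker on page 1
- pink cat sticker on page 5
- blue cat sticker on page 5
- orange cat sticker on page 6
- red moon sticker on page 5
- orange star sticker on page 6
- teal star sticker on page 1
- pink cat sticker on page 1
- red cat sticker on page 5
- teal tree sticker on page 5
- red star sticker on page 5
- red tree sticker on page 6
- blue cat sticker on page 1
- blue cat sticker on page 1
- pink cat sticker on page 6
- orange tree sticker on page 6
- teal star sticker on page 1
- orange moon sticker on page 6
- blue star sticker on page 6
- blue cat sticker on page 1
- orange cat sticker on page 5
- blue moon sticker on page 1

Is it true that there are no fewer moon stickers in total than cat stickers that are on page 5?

There are 4 moon stickers.
There are 4 cat stickers on page 5.
The claim requires 4 ≥ 4, which holds.

True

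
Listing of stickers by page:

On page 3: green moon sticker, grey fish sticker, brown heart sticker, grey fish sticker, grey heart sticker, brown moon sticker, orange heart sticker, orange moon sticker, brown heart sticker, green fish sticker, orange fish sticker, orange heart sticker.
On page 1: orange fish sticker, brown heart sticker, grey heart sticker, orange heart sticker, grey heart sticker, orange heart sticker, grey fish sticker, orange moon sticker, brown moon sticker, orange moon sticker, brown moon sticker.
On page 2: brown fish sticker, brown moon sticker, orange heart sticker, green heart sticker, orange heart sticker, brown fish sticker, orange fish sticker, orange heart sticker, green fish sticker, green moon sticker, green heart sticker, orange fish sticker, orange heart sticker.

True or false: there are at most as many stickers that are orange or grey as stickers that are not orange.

True

There are 21 stickers that are orange or grey.
There are 21 stickers that are not orange.
The claim requires 21 ≤ 21, which holds.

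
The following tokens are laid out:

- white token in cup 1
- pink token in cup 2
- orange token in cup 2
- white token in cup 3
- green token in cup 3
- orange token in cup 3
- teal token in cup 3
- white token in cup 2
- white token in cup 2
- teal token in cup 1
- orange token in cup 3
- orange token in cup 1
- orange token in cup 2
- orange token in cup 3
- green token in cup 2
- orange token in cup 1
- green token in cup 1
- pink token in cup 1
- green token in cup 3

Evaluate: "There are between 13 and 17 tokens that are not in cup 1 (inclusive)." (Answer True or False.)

|tokens that are not in cup 1| = 13.
The claim requires 13 ≤ 13 ≤ 17, which holds.

True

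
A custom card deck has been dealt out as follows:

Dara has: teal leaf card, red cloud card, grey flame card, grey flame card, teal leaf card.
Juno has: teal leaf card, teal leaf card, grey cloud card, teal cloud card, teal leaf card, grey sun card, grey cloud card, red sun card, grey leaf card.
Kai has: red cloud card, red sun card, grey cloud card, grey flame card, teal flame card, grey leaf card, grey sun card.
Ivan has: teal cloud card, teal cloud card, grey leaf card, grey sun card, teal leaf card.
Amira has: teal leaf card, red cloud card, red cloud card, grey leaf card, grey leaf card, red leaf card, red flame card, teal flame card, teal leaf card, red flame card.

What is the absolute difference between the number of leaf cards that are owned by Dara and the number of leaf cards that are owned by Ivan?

leaf cards owned by Dara: 2. leaf cards owned by Ivan: 2.
|2 − 2| = 2 − 2 = 0.

0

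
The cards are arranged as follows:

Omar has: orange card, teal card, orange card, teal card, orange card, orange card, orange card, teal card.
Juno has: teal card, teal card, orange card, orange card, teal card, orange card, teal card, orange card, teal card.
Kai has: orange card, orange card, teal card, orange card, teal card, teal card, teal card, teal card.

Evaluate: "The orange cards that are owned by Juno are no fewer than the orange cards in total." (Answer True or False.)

False

|orange cards owned by Juno| = 4.
|orange cards| = 12.
The claim requires 4 ≥ 12, which does not hold.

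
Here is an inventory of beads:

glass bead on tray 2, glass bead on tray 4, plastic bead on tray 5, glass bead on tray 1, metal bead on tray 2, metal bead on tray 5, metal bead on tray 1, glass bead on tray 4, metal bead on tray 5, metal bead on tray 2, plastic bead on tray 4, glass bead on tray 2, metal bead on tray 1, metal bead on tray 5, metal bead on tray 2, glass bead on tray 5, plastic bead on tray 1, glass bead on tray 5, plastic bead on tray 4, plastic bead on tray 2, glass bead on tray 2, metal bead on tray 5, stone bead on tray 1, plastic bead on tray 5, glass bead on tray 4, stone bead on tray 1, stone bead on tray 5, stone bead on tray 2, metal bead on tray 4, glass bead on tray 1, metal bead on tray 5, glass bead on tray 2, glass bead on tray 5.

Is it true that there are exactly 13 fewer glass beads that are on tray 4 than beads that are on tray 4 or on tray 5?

False

glass beads on tray 4: 3.
beads on tray 4 or on tray 5: 17.
The claim requires 17 − 3 (= 14) to equal 13, which does not hold.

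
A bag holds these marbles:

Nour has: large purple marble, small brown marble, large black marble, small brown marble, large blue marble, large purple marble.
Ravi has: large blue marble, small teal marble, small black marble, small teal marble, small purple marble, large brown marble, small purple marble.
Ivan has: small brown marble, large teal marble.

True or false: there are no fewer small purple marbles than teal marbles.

False

There are 2 small purple marbles.
There are 3 teal marbles.
The claim requires 2 ≥ 3, which does not hold.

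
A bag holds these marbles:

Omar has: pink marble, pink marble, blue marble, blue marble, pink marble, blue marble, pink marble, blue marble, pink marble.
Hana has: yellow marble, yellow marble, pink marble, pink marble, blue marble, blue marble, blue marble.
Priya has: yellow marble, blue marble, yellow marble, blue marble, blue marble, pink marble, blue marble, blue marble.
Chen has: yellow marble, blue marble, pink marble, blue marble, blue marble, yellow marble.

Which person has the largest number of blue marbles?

Priya

Counts by owner (restricted to blue marbles): Priya→5, Omar→4, Hana→3, Chen→3.
The maximum is 5, held uniquely by Priya.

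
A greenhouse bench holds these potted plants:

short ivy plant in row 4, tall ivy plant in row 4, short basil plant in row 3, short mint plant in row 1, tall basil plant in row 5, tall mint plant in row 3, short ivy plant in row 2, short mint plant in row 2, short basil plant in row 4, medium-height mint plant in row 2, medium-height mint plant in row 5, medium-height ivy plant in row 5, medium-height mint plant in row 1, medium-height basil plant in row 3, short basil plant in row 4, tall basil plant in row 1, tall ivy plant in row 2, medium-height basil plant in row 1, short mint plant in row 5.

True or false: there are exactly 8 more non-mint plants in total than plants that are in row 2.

|non-mint plants| = 12.
|plants in row 2| = 4.
The claim requires 12 − 4 (= 8) to equal 8, which holds.

True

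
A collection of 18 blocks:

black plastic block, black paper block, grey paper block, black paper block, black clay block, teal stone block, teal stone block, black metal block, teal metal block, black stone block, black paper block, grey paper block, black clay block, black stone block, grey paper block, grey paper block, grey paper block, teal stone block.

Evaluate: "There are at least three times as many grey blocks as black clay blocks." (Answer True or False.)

False

|grey blocks| = 5.
|black clay blocks| = 2.
The claim requires 5 ≥ 3 × 2 = 6, which does not hold.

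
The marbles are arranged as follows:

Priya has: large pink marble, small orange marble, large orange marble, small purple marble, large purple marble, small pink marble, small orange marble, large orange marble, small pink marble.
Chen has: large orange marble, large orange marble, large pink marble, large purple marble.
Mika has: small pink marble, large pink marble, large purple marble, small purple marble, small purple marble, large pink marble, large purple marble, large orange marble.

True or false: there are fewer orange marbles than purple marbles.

|orange marbles| = 7.
|purple marbles| = 7.
The claim requires 7 < 7, which does not hold.

False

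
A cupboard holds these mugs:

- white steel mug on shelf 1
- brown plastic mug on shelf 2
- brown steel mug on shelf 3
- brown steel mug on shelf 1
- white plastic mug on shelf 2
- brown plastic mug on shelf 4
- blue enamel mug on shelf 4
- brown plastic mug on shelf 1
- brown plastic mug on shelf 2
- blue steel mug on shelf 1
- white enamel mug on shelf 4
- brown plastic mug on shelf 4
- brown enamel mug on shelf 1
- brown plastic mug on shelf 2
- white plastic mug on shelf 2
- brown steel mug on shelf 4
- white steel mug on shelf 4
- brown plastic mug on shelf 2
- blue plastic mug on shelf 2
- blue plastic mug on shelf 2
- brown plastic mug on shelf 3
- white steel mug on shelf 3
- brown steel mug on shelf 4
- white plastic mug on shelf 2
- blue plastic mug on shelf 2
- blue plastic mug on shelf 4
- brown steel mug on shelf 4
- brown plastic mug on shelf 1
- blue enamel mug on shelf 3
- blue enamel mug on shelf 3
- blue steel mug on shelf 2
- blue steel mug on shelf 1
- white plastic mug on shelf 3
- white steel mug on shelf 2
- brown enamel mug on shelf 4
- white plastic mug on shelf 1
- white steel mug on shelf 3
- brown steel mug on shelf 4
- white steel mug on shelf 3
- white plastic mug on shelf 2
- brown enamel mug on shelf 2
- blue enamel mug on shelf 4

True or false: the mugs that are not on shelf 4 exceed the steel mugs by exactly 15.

True

mugs that are not on shelf 4: 30.
steel mugs: 15.
The claim requires 30 − 15 (= 15) to equal 15, which holds.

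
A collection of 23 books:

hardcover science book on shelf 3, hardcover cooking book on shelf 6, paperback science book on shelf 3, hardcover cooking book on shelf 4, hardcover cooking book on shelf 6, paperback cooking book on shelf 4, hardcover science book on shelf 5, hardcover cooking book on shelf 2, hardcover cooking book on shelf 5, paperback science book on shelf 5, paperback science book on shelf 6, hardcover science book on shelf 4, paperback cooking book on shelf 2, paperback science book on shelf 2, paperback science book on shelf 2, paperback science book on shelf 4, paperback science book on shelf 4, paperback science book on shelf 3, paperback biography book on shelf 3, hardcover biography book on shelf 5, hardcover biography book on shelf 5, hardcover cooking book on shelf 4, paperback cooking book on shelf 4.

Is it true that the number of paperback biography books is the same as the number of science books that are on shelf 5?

False

paperback biography books: 1.
science books on shelf 5: 2.
The claim requires 1 = 2, which does not hold.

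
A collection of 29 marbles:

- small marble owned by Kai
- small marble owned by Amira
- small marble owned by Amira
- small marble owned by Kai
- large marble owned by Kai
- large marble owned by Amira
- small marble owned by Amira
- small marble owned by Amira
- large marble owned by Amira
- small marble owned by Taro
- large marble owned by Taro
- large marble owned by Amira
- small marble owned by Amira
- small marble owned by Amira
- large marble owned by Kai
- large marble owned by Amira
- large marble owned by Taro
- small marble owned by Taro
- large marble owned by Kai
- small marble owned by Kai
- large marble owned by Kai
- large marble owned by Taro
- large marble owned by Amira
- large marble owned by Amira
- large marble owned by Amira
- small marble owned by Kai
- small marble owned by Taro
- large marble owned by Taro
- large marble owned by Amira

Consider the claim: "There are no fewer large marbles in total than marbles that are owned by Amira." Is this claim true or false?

True

large marbles: 16.
marbles owned by Amira: 14.
The claim requires 16 ≥ 14, which holds.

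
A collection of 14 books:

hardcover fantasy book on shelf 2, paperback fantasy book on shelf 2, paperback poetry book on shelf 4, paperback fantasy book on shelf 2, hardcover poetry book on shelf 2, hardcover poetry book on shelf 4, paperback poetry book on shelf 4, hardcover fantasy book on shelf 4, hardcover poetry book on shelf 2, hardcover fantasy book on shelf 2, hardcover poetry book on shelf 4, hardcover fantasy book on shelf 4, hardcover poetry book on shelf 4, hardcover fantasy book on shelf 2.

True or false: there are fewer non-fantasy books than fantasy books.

False

|non-fantasy books| = 7.
|fantasy books| = 7.
The claim requires 7 < 7, which does not hold.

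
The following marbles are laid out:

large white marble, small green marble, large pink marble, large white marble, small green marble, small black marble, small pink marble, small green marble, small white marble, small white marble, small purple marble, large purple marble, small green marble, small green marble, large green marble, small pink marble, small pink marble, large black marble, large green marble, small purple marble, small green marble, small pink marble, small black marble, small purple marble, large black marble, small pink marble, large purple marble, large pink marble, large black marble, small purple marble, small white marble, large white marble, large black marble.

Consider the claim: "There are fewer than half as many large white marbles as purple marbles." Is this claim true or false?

False

large white marbles: 3.
purple marbles: 6.
The claim requires 2 × 3 = 6 < 6, which does not hold.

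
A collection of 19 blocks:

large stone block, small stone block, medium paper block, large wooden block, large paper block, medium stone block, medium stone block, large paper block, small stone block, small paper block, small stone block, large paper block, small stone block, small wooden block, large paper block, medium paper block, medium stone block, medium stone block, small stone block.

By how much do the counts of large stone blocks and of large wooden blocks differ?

0

large stone blocks: 1. large wooden blocks: 1.
|1 − 1| = 1 − 1 = 0.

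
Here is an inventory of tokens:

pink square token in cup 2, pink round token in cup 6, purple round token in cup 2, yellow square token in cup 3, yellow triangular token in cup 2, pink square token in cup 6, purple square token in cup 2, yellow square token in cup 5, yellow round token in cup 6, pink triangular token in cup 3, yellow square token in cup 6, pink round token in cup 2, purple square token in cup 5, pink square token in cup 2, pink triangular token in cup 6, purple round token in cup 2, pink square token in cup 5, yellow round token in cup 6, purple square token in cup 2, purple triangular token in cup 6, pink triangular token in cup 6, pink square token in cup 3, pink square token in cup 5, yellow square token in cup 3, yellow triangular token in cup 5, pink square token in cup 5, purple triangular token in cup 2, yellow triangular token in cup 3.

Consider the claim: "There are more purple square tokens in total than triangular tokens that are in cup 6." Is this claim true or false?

False

There are 3 purple square tokens.
There are 3 triangular tokens in cup 6.
The claim requires 3 > 3, which does not hold.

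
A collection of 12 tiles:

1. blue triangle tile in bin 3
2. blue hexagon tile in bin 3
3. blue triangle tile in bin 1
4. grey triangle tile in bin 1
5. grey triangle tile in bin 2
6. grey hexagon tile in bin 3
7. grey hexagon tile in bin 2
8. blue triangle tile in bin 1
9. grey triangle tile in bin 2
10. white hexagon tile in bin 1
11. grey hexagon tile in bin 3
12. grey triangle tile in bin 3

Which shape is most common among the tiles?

Counts by shape: triangle 7, hexagon 5.
The maximum is 7, held uniquely by triangle.

triangle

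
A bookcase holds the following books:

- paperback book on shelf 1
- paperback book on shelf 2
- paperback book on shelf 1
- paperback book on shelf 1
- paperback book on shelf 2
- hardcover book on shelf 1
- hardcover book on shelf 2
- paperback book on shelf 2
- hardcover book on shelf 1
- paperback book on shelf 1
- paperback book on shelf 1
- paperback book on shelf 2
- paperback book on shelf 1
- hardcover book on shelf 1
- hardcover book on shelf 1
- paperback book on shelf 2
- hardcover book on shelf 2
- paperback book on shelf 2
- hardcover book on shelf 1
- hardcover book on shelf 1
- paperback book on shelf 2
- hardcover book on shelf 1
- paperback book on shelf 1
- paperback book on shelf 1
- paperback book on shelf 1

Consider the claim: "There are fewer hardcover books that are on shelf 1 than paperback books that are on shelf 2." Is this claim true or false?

False

|hardcover books on shelf 1| = 7.
|paperback books on shelf 2| = 7.
The claim requires 7 < 7, which does not hold.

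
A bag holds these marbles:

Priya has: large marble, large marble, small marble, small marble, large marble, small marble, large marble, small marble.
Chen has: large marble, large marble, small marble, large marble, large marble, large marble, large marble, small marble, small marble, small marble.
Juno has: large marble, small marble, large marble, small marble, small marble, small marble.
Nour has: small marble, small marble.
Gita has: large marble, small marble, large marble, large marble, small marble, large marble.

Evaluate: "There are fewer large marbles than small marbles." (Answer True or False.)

False

There are 16 large marbles.
There are 16 small marbles.
The claim requires 16 < 16, which does not hold.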